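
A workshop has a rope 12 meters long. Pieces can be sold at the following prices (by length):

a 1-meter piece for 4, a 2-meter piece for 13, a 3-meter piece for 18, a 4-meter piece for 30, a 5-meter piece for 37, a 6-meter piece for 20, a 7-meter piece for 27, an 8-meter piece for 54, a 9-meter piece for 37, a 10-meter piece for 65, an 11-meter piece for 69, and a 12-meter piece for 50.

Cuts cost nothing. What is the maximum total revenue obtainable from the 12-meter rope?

90

Build R[k] bottom-up: R[k] = max over allowed piece i of (p[i] + R[k−i]).
R[1] = 4
R[2] = 13
R[3] = 18
R[4] = 30
R[5] = 37
R[6] = 43  (first piece 2, then R[4]=30)
R[7] = 50  (first piece 2, then R[5]=37)
R[8] = 60  (first piece 4, then R[4]=30)
R[9] = 67  (first piece 4, then R[5]=37)
R[10] = 74  (first piece 5, then R[5]=37)
R[11] = 80  (first piece 2, then R[9]=67)
R[12] = 90  (first piece 4, then R[8]=60)
One optimal cutting: 4 + 4 + 4 → 30 + 30 + 30 = 90.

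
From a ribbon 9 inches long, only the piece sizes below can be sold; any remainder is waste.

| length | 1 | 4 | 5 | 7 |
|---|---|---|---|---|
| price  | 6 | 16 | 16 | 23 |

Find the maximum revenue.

54

Build f[k] bottom-up: f[k] = max over allowed piece i of (p[i] + f[k−i]).
f[1] = 6
f[2] = 12  (first piece 1, then f[1]=6)
f[3] = 18  (first piece 1, then f[2]=12)
f[4] = max(6+18, 16+0) = 24
f[5] = max(6+24, 16+6, 16+0) = 30
f[6] = max(6+30, 16+12, 16+6) = 36
f[7] = max(6+36, 16+18, 16+12, 23+0) = 42
f[8] = max(6+42, 16+24, 16+18, 23+6) = 48
f[9] = max(6+48, 16+30, 16+24, 23+12) = 54
One optimal cutting: 1 + 1 + 1 + 1 + 1 + 1 + 1 + 1 + 1 → ¢54.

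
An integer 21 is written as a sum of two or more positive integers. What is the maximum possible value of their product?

2187

Fill P[k] for k=2..21: at each k try every first piece i and multiply by the better of (k−i) uncut or P[k−i].
P[2] = 1·max(1,0) = 1·1 = 1
P[3] = max(1·2, 2·1) = 2
P[4] = max(1·3, 2·2, 3·1) = 4
P[5] = max(1·4, 2·3, 3·2, 4·1) = 6
P[6] = max(1·6, 2·4, 3·3, 4·2, 5·1) = 9
P[7] = max(1·9, 2·6, 3·4, 4·3, 5·2, 6·1) = 12
P[8] = max(1·12, 2·9, 3·6, …, 6·2, 7·1) = 18
P[9] = max(1·18, 2·12, 3·9, …, 7·2, 8·1) = 27
P[10] = max(1·27, 2·18, 3·12, …, 8·2, 9·1) = 36
P[11] = max(1·36, 2·27, 3·18, …, 9·2, 10·1) = 54
P[12] = max(1·54, 2·36, 3·27, …, 10·2, 11·1) = 81
P[13] = max(1·81, 2·54, 3·36, …, 11·2, 12·1) = 108
P[14] = max(1·108, 2·81, 3·54, …, 12·2, 13·1) = 162
P[15] = max(1·162, 2·108, 3·81, …, 13·2, 14·1) = 243
P[16] = max(1·243, 2·162, 3·108, …, 14·2, 15·1) = 324
P[17] = max(1·324, 2·243, 3·162, …, 15·2, 16·1) = 486
P[18] = max(1·486, 2·324, 3·243, …, 16·2, 17·1) = 729
P[19] = max(1·729, 2·486, 3·324, …, 17·2, 18·1) = 972
P[20] = max(1·972, 2·729, 3·486, …, 18·2, 19·1) = 1458
P[21] = max(1·1458, 2·972, 3·729, …, 19·2, 20·1) = 2187
One optimal split: 3 + 3 + 3 + 3 + 3 + 3 + 3; product 3·3·3·3·3·3·3 = 2187.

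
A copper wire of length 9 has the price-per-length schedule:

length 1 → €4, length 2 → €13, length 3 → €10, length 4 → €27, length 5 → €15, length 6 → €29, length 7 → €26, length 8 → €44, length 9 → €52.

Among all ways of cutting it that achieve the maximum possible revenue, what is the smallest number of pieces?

3

Let r[k] be the best obtainable value from length k. For each k, try every first piece i and keep the best of price[i] + r[k−i].
r[1] = 4
r[2] = 13
r[3] = 17  (first piece 1, then r[2]=13)
r[4] = 27
r[5] = 31  (first piece 1, then r[4]=27)
r[6] = 40  (first piece 2, then r[4]=27)
r[7] = 44  (first piece 1, then r[6]=40)
r[8] = 54  (first piece 4, then r[4]=27)
r[9] = 58  (first piece 1, then r[8]=54)
Maximum revenue is €58.
Now minimize piece count subject to staying optimal: for each k, pieces[k] = 1 + min over i with p[i]+r[k−i]=r[k] of pieces[k−i].
pieces[6] = 2
pieces[7] = 3
pieces[8] = 2
pieces[9] = 3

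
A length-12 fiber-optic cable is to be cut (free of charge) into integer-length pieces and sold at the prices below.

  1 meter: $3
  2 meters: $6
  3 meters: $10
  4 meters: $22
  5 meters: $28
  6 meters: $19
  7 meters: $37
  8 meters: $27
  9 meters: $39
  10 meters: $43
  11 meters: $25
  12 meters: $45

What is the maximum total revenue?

Let v[k] be the best obtainable value from length k. For each k, try every first piece i and keep the best of price[i] + v[k−i].
v[1] = 3
v[2] = max(3+3, 6+0) = 6
v[3] = max(3+6, 6+3, 10+0) = 10
v[4] = max(3+10, 6+6, 10+3, 22+0) = 22
v[5] = max(3+22, 6+10, 10+6, 22+3, 28+0) = 28
v[6] = max(3+28, 6+22, 10+10, 22+6, 28+3, 19+0) = 31
v[7] = max(3+31, 6+28, 10+22, …, 19+3, 37+0) = 37
v[8] = max(3+37, 6+31, 10+28, …, 37+3, 27+0) = 44
v[9] = max(3+44, 6+37, 10+31, …, 27+3, 39+0) = 50
v[10] = max(3+50, 6+44, 10+37, …, 39+3, 43+0) = 56
v[11] = max(3+56, 6+50, 10+44, …, 43+3, 25+0) = 59
v[12] = max(3+59, 6+56, 10+50, …, 25+3, 45+0) = 66
One optimal cutting: 4 + 4 + 4 → $22 + $22 + $22 = $66.

66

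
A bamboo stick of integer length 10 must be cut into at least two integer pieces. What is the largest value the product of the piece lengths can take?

36

Fill P[k] for k=2..10: at each k try every first piece i and multiply by the better of (k−i) uncut or P[k−i].
P[2] = 1·max(1,0) = 1·1 = 1
P[3] = 1·max(2,1) = 1·2 = 2
P[4] = 2·max(2,1) = 2·2 = 4
P[5] = 2·max(3,2) = 2·3 = 6
P[6] = 3·max(3,2) = 3·3 = 9
P[7] = 2·max(5,6) = 2·6 = 12
P[8] = 2·max(6,9) = 2·9 = 18
P[9] = 3·max(6,9) = 3·9 = 27
P[10] = 2·max(8,18) = 2·18 = 36
One optimal split: 3 + 3 + 2 + 2; product 3·3·2·2 = 36.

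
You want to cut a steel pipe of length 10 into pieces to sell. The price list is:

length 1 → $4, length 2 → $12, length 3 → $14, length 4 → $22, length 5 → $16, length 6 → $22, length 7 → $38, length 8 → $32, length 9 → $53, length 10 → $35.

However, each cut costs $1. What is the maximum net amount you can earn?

Build v[k] bottom-up: v[k] = max over allowed piece i of (p[i] + v[k−i]) − 1 per cut.
v[1] = 4
v[2] = max(4+4-1, 12+0) = 12
v[3] = max(4+12-1, 12+4-1, 14+0) = 15
v[4] = max(4+15-1, 12+12-1, 14+4-1, 22+0) = 23
v[5] = max(4+23-1, 12+15-1, 14+12-1, 22+4-1, 16+0) = 26
v[6] = max(4+26-1, 12+23-1, 14+15-1, 22+12-1, 16+4-1, 22+0) = 34
v[7] = max(4+34-1, 12+26-1, 14+23-1, …, 22+4-1, 38+0) = 38
v[8] = max(4+38-1, 12+34-1, 14+26-1, …, 38+4-1, 32+0) = 45
v[9] = max(4+45-1, 12+38-1, 14+34-1, …, 32+4-1, 53+0) = 53
v[10] = max(4+53-1, 12+45-1, 14+38-1, …, 53+4-1, 35+0) = 56
One optimal plan: pieces 9 + 1 (1 cut) → $57 − $1 = $56.

56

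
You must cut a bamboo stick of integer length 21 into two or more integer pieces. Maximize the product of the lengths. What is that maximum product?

Fill m[k] for k=2..21: at each k try every first piece i and multiply by the better of (k−i) uncut or m[k−i].
m[2] = 1·max(1,0) = 1·1 = 1
m[3] = 1·max(2,1) = 1·2 = 2
m[4] = 2·max(2,1) = 2·2 = 4
m[5] = 2·max(3,2) = 2·3 = 6
m[6] = 3·max(3,2) = 3·3 = 9
m[7] = 2·max(5,6) = 2·6 = 12
m[8] = 2·max(6,9) = 2·9 = 18
m[9] = 3·max(6,9) = 3·9 = 27
m[10] = 2·max(8,18) = 2·18 = 36
m[11] = 2·max(9,27) = 2·27 = 54
m[12] = 3·max(9,27) = 3·27 = 81
m[13] = 2·max(11,54) = 2·54 = 108
m[14] = 2·max(12,81) = 2·81 = 162
m[15] = 3·max(12,81) = 3·81 = 243
m[16] = 2·max(14,162) = 2·162 = 324
m[17] = 2·max(15,243) = 2·243 = 486
m[18] = 3·max(15,243) = 3·243 = 729
m[19] = 2·max(17,486) = 2·486 = 972
m[20] = 2·max(18,729) = 2·729 = 1458
m[21] = 3·max(18,729) = 3·729 = 2187
One optimal split: 3 + 3 + 3 + 3 + 3 + 3 + 3; product 3·3·3·3·3·3·3 = 2187.

2187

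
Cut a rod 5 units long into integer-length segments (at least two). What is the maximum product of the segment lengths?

Fill g[k] for k=2..5: at each k try every first piece i and multiply by the better of (k−i) uncut or g[k−i].
g[2] = 1×max(1,0) = 1×1 = 1
g[3] = max(1×2, 2×1) = 2
g[4] = max(1×3, 2×2, 3×1) = 4
g[5] = max(1×4, 2×3, 3×2, 4×1) = 6
One optimal split: 3 + 2; product 3×2 = 6.

6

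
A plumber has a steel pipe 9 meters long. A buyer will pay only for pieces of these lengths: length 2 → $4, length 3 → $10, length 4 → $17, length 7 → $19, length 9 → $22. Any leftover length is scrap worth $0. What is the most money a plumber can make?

34

Consider every possible first cut. r[k] is the best of p[i]+r[k−i] over all sellable i≤k.
r[1] = 0
r[2] = 4
r[3] = 10
r[4] = 17
r[5] = 17
r[6] = 21  (first piece 2, then r[4]=17)
r[7] = 27  (first piece 3, then r[4]=17)
r[8] = 34  (first piece 4, then r[4]=17)
r[9] = 34
One optimal cutting: pieces 4 + 4 with 1 meter of scrap → $34.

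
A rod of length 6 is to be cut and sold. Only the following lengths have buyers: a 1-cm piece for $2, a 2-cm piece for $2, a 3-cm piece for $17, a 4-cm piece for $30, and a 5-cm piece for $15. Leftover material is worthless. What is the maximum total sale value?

34

Build f[k] bottom-up: f[k] = max over allowed piece i of (p[i] + f[k−i]).
f[1] = 2
f[2] = max(2+2, 2+0) = 4
f[3] = max(2+4, 2+2, 17+0) = 17
f[4] = max(2+17, 2+4, 17+2, 30+0) = 30
f[5] = max(2+30, 2+17, 17+4, 30+2, 15+0) = 32
f[6] = max(2+32, 2+30, 17+17, 30+4, 15+2) = 34
One optimal cutting: 4 + 1 + 1 → $34.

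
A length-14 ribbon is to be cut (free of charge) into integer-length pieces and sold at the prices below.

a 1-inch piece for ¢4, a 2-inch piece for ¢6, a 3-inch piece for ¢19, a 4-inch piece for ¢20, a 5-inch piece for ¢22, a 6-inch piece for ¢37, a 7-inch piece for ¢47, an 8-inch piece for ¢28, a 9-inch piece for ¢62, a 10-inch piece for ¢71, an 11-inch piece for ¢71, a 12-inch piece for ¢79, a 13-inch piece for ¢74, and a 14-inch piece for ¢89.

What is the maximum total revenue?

94

Let v[k] be the best obtainable value from length k. For each k, try every first piece i and keep the best of price[i] + v[k−i].
v[1] = 4
v[2] = max(4+4, 6+0) = 8
v[3] = max(4+8, 6+4, 19+0) = 19
v[4] = max(4+19, 6+8, 19+4, 20+0) = 23
v[5] = max(4+23, 6+19, 19+8, 20+4, 22+0) = 27
v[6] = max(4+27, 6+23, 19+19, 20+8, 22+4, 37+0) = 38
v[7] = max(4+38, 6+27, 19+23, …, 37+4, 47+0) = 47
v[8] = max(4+47, 6+38, 19+27, …, 47+4, 28+0) = 51
v[9] = max(4+51, 6+47, 19+38, …, 28+4, 62+0) = 62
v[10] = max(4+62, 6+51, 19+47, …, 62+4, 71+0) = 71
v[11] = max(4+71, 6+62, 19+51, …, 71+4, 71+0) = 75
v[12] = max(4+75, 6+71, 19+62, …, 71+4, 79+0) = 81
v[13] = max(4+81, 6+75, 19+71, …, 79+4, 74+0) = 90
v[14] = max(4+90, 6+81, 19+75, …, 74+4, 89+0) = 94
One optimal cutting: 10 + 3 + 1 → ¢71 + ¢19 + ¢4 = ¢94.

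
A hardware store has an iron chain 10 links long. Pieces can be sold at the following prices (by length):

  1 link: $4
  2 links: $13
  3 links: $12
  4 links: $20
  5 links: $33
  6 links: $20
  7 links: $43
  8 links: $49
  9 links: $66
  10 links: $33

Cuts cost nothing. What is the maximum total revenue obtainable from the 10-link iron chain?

Consider every possible first cut. v[k] is the best of p[i]+v[k−i] over all sellable i≤k.
v[1] = 4
v[2] = max(4+4, 13+0) = 13
v[3] = max(4+13, 13+4, 12+0) = 17
v[4] = max(4+17, 13+13, 12+4, 20+0) = 26
v[5] = max(4+26, 13+17, 12+13, 20+4, 33+0) = 33
v[6] = max(4+33, 13+26, 12+17, 20+13, 33+4, 20+0) = 39
v[7] = max(4+39, 13+33, 12+26, …, 20+4, 43+0) = 46
v[8] = max(4+46, 13+39, 12+33, …, 43+4, 49+0) = 52
v[9] = max(4+52, 13+46, 12+39, …, 49+4, 66+0) = 66
v[10] = max(4+66, 13+52, 12+46, …, 66+4, 33+0) = 70
One optimal cutting: 9 + 1 → $66 + $4 = $70.

70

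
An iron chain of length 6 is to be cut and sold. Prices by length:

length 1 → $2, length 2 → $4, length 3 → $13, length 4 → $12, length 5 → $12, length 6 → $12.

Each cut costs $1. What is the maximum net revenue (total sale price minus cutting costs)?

Let v[k] be the best obtainable value from length k. For each k, try every first piece i and keep the best of price[i] + v[k−i] minus the 1 cut fee when i<k.
v[1] = 2
v[2] = 4
v[3] = 13
v[4] = 14  (first piece 1, then v[3]=13)
v[5] = 16  (first piece 2, then v[3]=13)
v[6] = 25  (first piece 3, then v[3]=13)
One optimal plan: pieces 3 + 3 (1 cut) → $26 − $1 = $25.

25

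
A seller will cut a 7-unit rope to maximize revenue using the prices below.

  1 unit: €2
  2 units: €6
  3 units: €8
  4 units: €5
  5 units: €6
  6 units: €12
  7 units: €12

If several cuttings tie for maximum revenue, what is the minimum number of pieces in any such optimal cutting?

3

Consider every possible first cut. r[k] is the best of p[i]+r[k−i] over all sellable i≤k.
r[1] = 2
r[2] = 6
r[3] = 8  (first piece 1, then r[2]=6)
r[4] = 12  (first piece 2, then r[2]=6)
r[5] = 14  (first piece 1, then r[4]=12)
r[6] = 18  (first piece 2, then r[4]=12)
r[7] = 20  (first piece 1, then r[6]=18)
Maximum revenue is €20.
Now minimize piece count subject to staying optimal: for each k, pieces[k] = 1 + min over i with p[i]+r[k−i]=r[k] of pieces[k−i].
pieces[4] = 2
pieces[5] = 2
pieces[6] = 3
pieces[7] = 3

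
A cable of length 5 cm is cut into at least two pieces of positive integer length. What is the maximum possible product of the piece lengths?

Define f[k] = max over 1≤i<k of i · max(k−i, f[k−i]); the inner max lets the remainder stay uncut if that's better.
f[2] = 1*max(1,0) = 1*1 = 1
f[3] = 1*max(2,1) = 1*2 = 2
f[4] = 2*max(2,1) = 2*2 = 4
f[5] = 2*max(3,2) = 2*3 = 6
One optimal split: 3 + 2; product 3*2 = 6.

6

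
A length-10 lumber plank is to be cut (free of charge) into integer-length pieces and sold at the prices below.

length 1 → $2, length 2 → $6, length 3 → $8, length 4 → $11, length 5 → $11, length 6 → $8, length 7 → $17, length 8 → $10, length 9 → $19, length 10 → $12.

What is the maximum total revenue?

30

Build R[k] bottom-up: R[k] = max over allowed piece i of (p[i] + R[k−i]).
R[1] = 2
R[2] = max(2+2, 6+0) = 6
R[3] = max(2+6, 6+2, 8+0) = 8
R[4] = max(2+8, 6+6, 8+2, 11+0) = 12
R[5] = max(2+12, 6+8, 8+6, 11+2, 11+0) = 14
R[6] = max(2+14, 6+12, 8+8, 11+6, 11+2, 8+0) = 18
R[7] = max(2+18, 6+14, 8+12, …, 8+2, 17+0) = 20
R[8] = max(2+20, 6+18, 8+14, …, 17+2, 10+0) = 24
R[9] = max(2+24, 6+20, 8+18, …, 10+2, 19+0) = 26
R[10] = max(2+26, 6+24, 8+20, …, 19+2, 12+0) = 30
One optimal cutting: 2 + 2 + 2 + 2 + 2 → $6 + $6 + $6 + $6 + $6 = $30.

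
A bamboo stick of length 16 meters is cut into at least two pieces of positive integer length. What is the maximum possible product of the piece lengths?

324

Let P[k] be the best product for length k (with at least one cut). For each first piece i, the rest contributes max(k−i, P[k−i]).
P[2] = 1×max(1,0) = 1×1 = 1
P[3] = 1×max(2,1) = 1×2 = 2
P[4] = 2×max(2,1) = 2×2 = 4
P[5] = 2×max(3,2) = 2×3 = 6
P[6] = 3×max(3,2) = 3×3 = 9
P[7] = 2×max(5,6) = 2×6 = 12
P[8] = 2×max(6,9) = 2×9 = 18
P[9] = 3×max(6,9) = 3×9 = 27
P[10] = 2×max(8,18) = 2×18 = 36
P[11] = 2×max(9,27) = 2×27 = 54
P[12] = 3×max(9,27) = 3×27 = 81
P[13] = 2×max(11,54) = 2×54 = 108
P[14] = 2×max(12,81) = 2×81 = 162
P[15] = 3×max(12,81) = 3×81 = 243
P[16] = 2×max(14,162) = 2×162 = 324
One optimal split: 3 + 3 + 3 + 3 + 2 + 2; product 3×3×3×3×2×2 = 324.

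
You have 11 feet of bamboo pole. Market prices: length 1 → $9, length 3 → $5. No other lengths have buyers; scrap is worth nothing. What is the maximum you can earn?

99

Consider every possible first cut. best[k] is the best of p[i]+best[k−i] over all sellable i≤k.
best[1] = 9
best[2] = 18  (first piece 1, then best[1]=9)
best[3] = max(9+18, 5+0) = 27
best[4] = max(9+27, 5+9) = 36
best[5] = max(9+36, 5+18) = 45
best[6] = max(9+45, 5+27) = 54
best[7] = max(9+54, 5+36) = 63
best[8] = max(9+63, 5+45) = 72
best[9] = max(9+72, 5+54) = 81
best[10] = max(9+81, 5+63) = 90
best[11] = max(9+90, 5+72) = 99
One optimal cutting: 1 + 1 + 1 + 1 + 1 + 1 + 1 + 1 + 1 + 1 + 1 → $99.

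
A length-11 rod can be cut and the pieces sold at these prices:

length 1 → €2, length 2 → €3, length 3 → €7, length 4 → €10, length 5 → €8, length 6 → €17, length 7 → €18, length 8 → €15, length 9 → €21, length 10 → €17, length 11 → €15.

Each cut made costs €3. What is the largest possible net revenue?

25

Consider every possible first cut. net[k] is the best of p[i]+net[k−i] over all sellable i≤k, charging 3 whenever i<k.
net[1] = 2
net[2] = 3
net[3] = 7
net[4] = 10
net[5] = 9  (first piece 1, then net[4]=10)
net[6] = 17
net[7] = 18
net[8] = 17  (first piece 1, then net[7]=18)
net[9] = 21  (first piece 3, then net[6]=17)
net[10] = 24  (first piece 4, then net[6]=17)
net[11] = 25  (first piece 4, then net[7]=18)
One optimal plan: pieces 7 + 4 (1 cut) → €28 − €3 = €25.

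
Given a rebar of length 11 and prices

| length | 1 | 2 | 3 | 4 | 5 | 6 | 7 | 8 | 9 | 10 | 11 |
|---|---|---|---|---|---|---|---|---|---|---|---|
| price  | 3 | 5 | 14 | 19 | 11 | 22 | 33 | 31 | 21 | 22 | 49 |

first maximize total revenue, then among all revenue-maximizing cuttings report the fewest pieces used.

2

Build r[k] bottom-up: r[k] = max over allowed piece i of (p[i] + r[k−i]).
r[1] = 3
r[2] = 6  (first piece 1, then r[1]=3)
r[3] = 14
r[4] = 19
r[5] = 22  (first piece 1, then r[4]=19)
r[6] = 28  (first piece 3, then r[3]=14)
r[7] = 33  (first piece 3, then r[4]=19)
r[8] = 38  (first piece 4, then r[4]=19)
r[9] = 42  (first piece 3, then r[6]=28)
r[10] = 47  (first piece 3, then r[7]=33)
r[11] = 52  (first piece 3, then r[8]=38)
Maximum revenue is ₹52.
Now minimize piece count subject to staying optimal: for each k, pieces[k] = 1 + min over i with p[i]+r[k−i]=r[k] of pieces[k−i].
pieces[8] = 2
pieces[9] = 3
pieces[10] = 2
pieces[11] = 2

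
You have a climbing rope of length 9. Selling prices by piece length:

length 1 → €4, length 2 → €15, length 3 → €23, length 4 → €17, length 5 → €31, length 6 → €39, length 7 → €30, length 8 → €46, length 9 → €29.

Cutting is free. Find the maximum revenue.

Consider every possible first cut. r[k] is the best of p[i]+r[k−i] over all sellable i≤k.
r[1] = 4
r[2] = 15
r[3] = 23
r[4] = 30  (first piece 2, then r[2]=15)
r[5] = 38  (first piece 2, then r[3]=23)
r[6] = 46  (first piece 3, then r[3]=23)
r[7] = 53  (first piece 2, then r[5]=38)
r[8] = 61  (first piece 2, then r[6]=46)
r[9] = 69  (first piece 3, then r[6]=46)
One optimal cutting: 3 + 3 + 3 → €23 + €23 + €23 = €69.

69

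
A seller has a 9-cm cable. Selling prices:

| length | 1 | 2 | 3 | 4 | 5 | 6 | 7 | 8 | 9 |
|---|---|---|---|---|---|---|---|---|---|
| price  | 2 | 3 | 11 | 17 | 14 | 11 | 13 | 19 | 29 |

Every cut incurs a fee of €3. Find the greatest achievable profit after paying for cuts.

Build r[k] bottom-up: r[k] = max over allowed piece i of (p[i] + r[k−i]) − 3 per cut.
r[1] = 2
r[2] = 3
r[3] = 11
r[4] = 17
r[5] = 16  (first piece 1, then r[4]=17)
r[6] = 19  (first piece 3, then r[3]=11)
r[7] = 25  (first piece 3, then r[4]=17)
r[8] = 31  (first piece 4, then r[4]=17)
r[9] = 30  (first piece 1, then r[8]=31)
One optimal plan: pieces 4 + 4 + 1 (2 cuts) → €36 − €6 = €30.

30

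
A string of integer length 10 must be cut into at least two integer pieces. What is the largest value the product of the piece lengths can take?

36

Define P[k] = max over 1≤i<k of i · max(k−i, P[k−i]); the inner max lets the remainder stay uncut if that's better.
P[2] = 1×max(1,0) = 1×1 = 1
P[3] = 1×max(2,1) = 1×2 = 2
P[4] = 2×max(2,1) = 2×2 = 4
P[5] = 2×max(3,2) = 2×3 = 6
P[6] = 3×max(3,2) = 3×3 = 9
P[7] = 2×max(5,6) = 2×6 = 12
P[8] = 2×max(6,9) = 2×9 = 18
P[9] = 3×max(6,9) = 3×9 = 27
P[10] = 2×max(8,18) = 2×18 = 36
One optimal split: 3 + 3 + 2 + 2; product 3×3×2×2 = 36.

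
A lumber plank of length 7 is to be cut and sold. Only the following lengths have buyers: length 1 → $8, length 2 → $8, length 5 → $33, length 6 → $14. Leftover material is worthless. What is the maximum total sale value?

56

Consider every possible first cut. f[k] is the best of p[i]+f[k−i] over all sellable i≤k.
f[1] = 8
f[2] = max(8+8, 8+0) = 16
f[3] = max(8+16, 8+8) = 24
f[4] = max(8+24, 8+16) = 32
f[5] = max(8+32, 8+24, 33+0) = 40
f[6] = max(8+40, 8+32, 33+8, 14+0) = 48
f[7] = max(8+48, 8+40, 33+16, 14+8) = 56
One optimal cutting: 1 + 1 + 1 + 1 + 1 + 1 + 1 → $56.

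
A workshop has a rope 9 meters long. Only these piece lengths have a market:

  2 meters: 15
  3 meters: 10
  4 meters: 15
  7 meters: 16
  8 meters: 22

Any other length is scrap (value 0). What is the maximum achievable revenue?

Let best[k] be the best obtainable value from length k. For each k, try every first piece i and keep the best of price[i] + best[k−i].
best[1] = 0
best[2] = 15
best[3] = 15
best[4] = 30  (first piece 2, then best[2]=15)
best[5] = 30
best[6] = 45  (first piece 2, then best[4]=30)
best[7] = 45
best[8] = 60  (first piece 2, then best[6]=45)
best[9] = 60
One optimal cutting: pieces 2 + 2 + 2 + 2 with 1 meter of scrap → 60.

60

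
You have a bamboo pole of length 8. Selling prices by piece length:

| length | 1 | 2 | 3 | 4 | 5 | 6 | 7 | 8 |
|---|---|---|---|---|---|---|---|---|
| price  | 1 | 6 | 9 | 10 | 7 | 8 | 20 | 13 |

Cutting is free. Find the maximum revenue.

Let R[k] be the best obtainable value from length k. For each k, try every first piece i and keep the best of price[i] + R[k−i].
R[1] = 1
R[2] = 6
R[3] = 9
R[4] = 12  (first piece 2, then R[2]=6)
R[5] = 15  (first piece 2, then R[3]=9)
R[6] = 18  (first piece 2, then R[4]=12)
R[7] = 21  (first piece 2, then R[5]=15)
R[8] = 24  (first piece 2, then R[6]=18)
One optimal cutting: 2 + 2 + 2 + 2 → $6 + $6 + $6 + $6 = $24.

24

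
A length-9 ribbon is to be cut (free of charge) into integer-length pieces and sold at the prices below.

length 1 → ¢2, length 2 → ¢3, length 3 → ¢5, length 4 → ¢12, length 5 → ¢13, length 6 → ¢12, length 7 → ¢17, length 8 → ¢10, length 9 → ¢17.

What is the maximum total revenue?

Consider every possible first cut. r[k] is the best of p[i]+r[k−i] over all sellable i≤k.
r[1] = 2
r[2] = max(2+2, 3+0) = 4
r[3] = max(2+4, 3+2, 5+0) = 6
r[4] = max(2+6, 3+4, 5+2, 12+0) = 12
r[5] = max(2+12, 3+6, 5+4, 12+2, 13+0) = 14
r[6] = max(2+14, 3+12, 5+6, 12+4, 13+2, 12+0) = 16
r[7] = max(2+16, 3+14, 5+12, …, 12+2, 17+0) = 18
r[8] = max(2+18, 3+16, 5+14, …, 17+2, 10+0) = 24
r[9] = max(2+24, 3+18, 5+16, …, 10+2, 17+0) = 26
One optimal cutting: 4 + 4 + 1 → ¢12 + ¢12 + ¢2 = ¢26.

26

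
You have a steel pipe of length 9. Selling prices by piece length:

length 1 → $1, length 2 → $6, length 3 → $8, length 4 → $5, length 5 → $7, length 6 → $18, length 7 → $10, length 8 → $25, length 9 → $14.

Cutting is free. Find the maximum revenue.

Let R[k] be the best obtainable value from length k. For each k, try every first piece i and keep the best of price[i] + R[k−i].
R[1] = 1
R[2] = max(1+1, 6+0) = 6
R[3] = max(1+6, 6+1, 8+0) = 8
R[4] = max(1+8, 6+6, 8+1, 5+0) = 12
R[5] = max(1+12, 6+8, 8+6, 5+1, 7+0) = 14
R[6] = max(1+14, 6+12, 8+8, 5+6, 7+1, 18+0) = 18
R[7] = max(1+18, 6+14, 8+12, …, 18+1, 10+0) = 20
R[8] = max(1+20, 6+18, 8+14, …, 10+1, 25+0) = 25
R[9] = max(1+25, 6+20, 8+18, …, 25+1, 14+0) = 26
One optimal cutting: 8 + 1 → $25 + $1 = $26.

26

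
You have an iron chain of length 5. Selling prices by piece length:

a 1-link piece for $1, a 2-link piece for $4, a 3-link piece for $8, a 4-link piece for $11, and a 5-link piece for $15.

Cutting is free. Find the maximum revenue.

Build v[k] bottom-up: v[k] = max over allowed piece i of (p[i] + v[k−i]).
v[1] = 1
v[2] = 4
v[3] = 8
v[4] = 11
v[5] = 15
Best is to sell the whole 5-link piece uncut for $15.

15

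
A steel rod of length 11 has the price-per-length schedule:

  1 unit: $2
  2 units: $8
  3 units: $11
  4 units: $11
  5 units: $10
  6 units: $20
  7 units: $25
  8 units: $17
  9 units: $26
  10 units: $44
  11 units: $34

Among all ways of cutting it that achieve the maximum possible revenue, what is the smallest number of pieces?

Build r[k] bottom-up: r[k] = max over allowed piece i of (p[i] + r[k−i]).
r[1] = 2
r[2] = max(2+2, 8+0) = 8
r[3] = max(2+8, 8+2, 11+0) = 11
r[4] = max(2+11, 8+8, 11+2, 11+0) = 16
r[5] = max(2+16, 8+11, 11+8, 11+2, 10+0) = 19
r[6] = max(2+19, 8+16, 11+11, 11+8, 10+2, 20+0) = 24
r[7] = max(2+24, 8+19, 11+16, …, 20+2, 25+0) = 27
r[8] = max(2+27, 8+24, 11+19, …, 25+2, 17+0) = 32
r[9] = max(2+32, 8+27, 11+24, …, 17+2, 26+0) = 35
r[10] = max(2+35, 8+32, 11+27, …, 26+2, 44+0) = 44
r[11] = max(2+44, 8+35, 11+32, …, 44+2, 34+0) = 46
Maximum revenue is $46.
Now minimize piece count subject to staying optimal: for each k, pieces[k] = 1 + min over i with p[i]+r[k−i]=r[k] of pieces[k−i].
pieces[8] = 4
pieces[9] = 4
pieces[10] = 1
pieces[11] = 2

2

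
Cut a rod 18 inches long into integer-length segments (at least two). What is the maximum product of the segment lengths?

729

Define f[k] = max over 1≤i<k of i · max(k−i, f[k−i]); the inner max lets the remainder stay uncut if that's better.
f[2] = 1·max(1,0) = 1·1 = 1
f[3] = max(1·2, 2·1) = 2
f[4] = max(1·3, 2·2, 3·1) = 4
f[5] = max(1·4, 2·3, 3·2, 4·1) = 6
f[6] = max(1·6, 2·4, 3·3, 4·2, 5·1) = 9
f[7] = max(1·9, 2·6, 3·4, 4·3, 5·2, 6·1) = 12
f[8] = max(1·12, 2·9, 3·6, …, 6·2, 7·1) = 18
f[9] = max(1·18, 2·12, 3·9, …, 7·2, 8·1) = 27
f[10] = max(1·27, 2·18, 3·12, …, 8·2, 9·1) = 36
f[11] = max(1·36, 2·27, 3·18, …, 9·2, 10·1) = 54
f[12] = max(1·54, 2·36, 3·27, …, 10·2, 11·1) = 81
f[13] = max(1·81, 2·54, 3·36, …, 11·2, 12·1) = 108
f[14] = max(1·108, 2·81, 3·54, …, 12·2, 13·1) = 162
f[15] = max(1·162, 2·108, 3·81, …, 13·2, 14·1) = 243
f[16] = max(1·243, 2·162, 3·108, …, 14·2, 15·1) = 324
f[17] = max(1·324, 2·243, 3·162, …, 15·2, 16·1) = 486
f[18] = max(1·486, 2·324, 3·243, …, 16·2, 17·1) = 729
One optimal split: 3 + 3 + 3 + 3 + 3 + 3; product 3·3·3·3·3·3 = 729.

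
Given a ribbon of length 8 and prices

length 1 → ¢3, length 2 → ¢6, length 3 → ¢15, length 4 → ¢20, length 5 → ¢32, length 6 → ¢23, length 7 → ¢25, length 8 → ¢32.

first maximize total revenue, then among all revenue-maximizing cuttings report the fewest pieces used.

Consider every possible first cut. r[k] is the best of p[i]+r[k−i] over all sellable i≤k.
r[1] = 3
r[2] = 6  (first piece 1, then r[1]=3)
r[3] = 15
r[4] = 20
r[5] = 32
r[6] = 35  (first piece 1, then r[5]=32)
r[7] = 38  (first piece 1, then r[6]=35)
r[8] = 47  (first piece 3, then r[5]=32)
Maximum revenue is ¢47.
Now minimize piece count subject to staying optimal: for each k, pieces[k] = 1 + min over i with p[i]+r[k−i]=r[k] of pieces[k−i].
pieces[5] = 1
pieces[6] = 2
pieces[7] = 2
pieces[8] = 2

2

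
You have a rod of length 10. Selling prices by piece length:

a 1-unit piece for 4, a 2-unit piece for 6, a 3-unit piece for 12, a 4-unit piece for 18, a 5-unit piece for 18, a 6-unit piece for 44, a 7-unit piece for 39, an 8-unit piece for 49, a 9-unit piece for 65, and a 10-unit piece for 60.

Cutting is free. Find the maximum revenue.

Consider every possible first cut. best[k] is the best of p[i]+best[k−i] over all sellable i≤k.
best[1] = 4
best[2] = max(4+4, 6+0) = 8
best[3] = max(4+8, 6+4, 12+0) = 12
best[4] = max(4+12, 6+8, 12+4, 18+0) = 18
best[5] = max(4+18, 6+12, 12+8, 18+4, 18+0) = 22
best[6] = max(4+22, 6+18, 12+12, 18+8, 18+4, 44+0) = 44
best[7] = max(4+44, 6+22, 12+18, …, 44+4, 39+0) = 48
best[8] = max(4+48, 6+44, 12+22, …, 39+4, 49+0) = 52
best[9] = max(4+52, 6+48, 12+44, …, 49+4, 65+0) = 65
best[10] = max(4+65, 6+52, 12+48, …, 65+4, 60+0) = 69
One optimal cutting: 9 + 1 → 65 + 4 = 69.

69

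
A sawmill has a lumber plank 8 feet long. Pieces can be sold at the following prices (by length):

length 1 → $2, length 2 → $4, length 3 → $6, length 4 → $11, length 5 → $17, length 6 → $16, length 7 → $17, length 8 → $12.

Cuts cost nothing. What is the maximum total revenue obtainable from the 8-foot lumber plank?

23

Consider every possible first cut. r[k] is the best of p[i]+r[k−i] over all sellable i≤k.
r[1] = 2
r[2] = 4  (first piece 1, then r[1]=2)
r[3] = 6  (first piece 1, then r[2]=4)
r[4] = 11
r[5] = 17
r[6] = 19  (first piece 1, then r[5]=17)
r[7] = 21  (first piece 1, then r[6]=19)
r[8] = 23  (first piece 1, then r[7]=21)
One optimal cutting: 5 + 1 + 1 + 1 → $17 + $2 + $2 + $2 = $23.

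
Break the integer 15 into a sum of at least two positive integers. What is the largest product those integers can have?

243

Fill P[k] for k=2..15: at each k try every first piece i and multiply by the better of (k−i) uncut or P[k−i].
P[2] = 1·max(1,0) = 1·1 = 1
P[3] = max(1·2, 2·1) = 2
P[4] = max(1·3, 2·2, 3·1) = 4
P[5] = max(1·4, 2·3, 3·2, 4·1) = 6
P[6] = max(1·6, 2·4, 3·3, 4·2, 5·1) = 9
P[7] = max(1·9, 2·6, 3·4, 4·3, 5·2, 6·1) = 12
P[8] = max(1·12, 2·9, 3·6, …, 6·2, 7·1) = 18
P[9] = max(1·18, 2·12, 3·9, …, 7·2, 8·1) = 27
P[10] = max(1·27, 2·18, 3·12, …, 8·2, 9·1) = 36
P[11] = max(1·36, 2·27, 3·18, …, 9·2, 10·1) = 54
P[12] = max(1·54, 2·36, 3·27, …, 10·2, 11·1) = 81
P[13] = max(1·81, 2·54, 3·36, …, 11·2, 12·1) = 108
P[14] = max(1·108, 2·81, 3·54, …, 12·2, 13·1) = 162
P[15] = max(1·162, 2·108, 3·81, …, 13·2, 14·1) = 243
One optimal split: 3 + 3 + 3 + 3 + 3; product 3·3·3·3·3 = 243.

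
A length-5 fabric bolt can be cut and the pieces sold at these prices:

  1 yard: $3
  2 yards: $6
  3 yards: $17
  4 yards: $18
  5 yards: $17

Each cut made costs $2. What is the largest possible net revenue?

Consider every possible first cut. r[k] is the best of p[i]+r[k−i] over all sellable i≤k, charging 2 whenever i<k.
r[1] = 3
r[2] = 6
r[3] = 17
r[4] = 18  (first piece 1, then r[3]=17)
r[5] = 21  (first piece 2, then r[3]=17)
One optimal plan: pieces 3 + 2 (1 cut) → $23 − $2 = $21.

21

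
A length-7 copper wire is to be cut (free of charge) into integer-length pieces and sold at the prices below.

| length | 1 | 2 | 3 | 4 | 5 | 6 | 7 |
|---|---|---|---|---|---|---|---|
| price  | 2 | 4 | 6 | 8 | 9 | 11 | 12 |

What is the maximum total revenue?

14

Let r[k] be the best obtainable value from length k. For each k, try every first piece i and keep the best of price[i] + r[k−i].
r[1] = 2
r[2] = max(2+2, 4+0) = 4
r[3] = max(2+4, 4+2, 6+0) = 6
r[4] = max(2+6, 4+4, 6+2, 8+0) = 8
r[5] = max(2+8, 4+6, 6+4, 8+2, 9+0) = 10
r[6] = max(2+10, 4+8, 6+6, 8+4, 9+2, 11+0) = 12
r[7] = max(2+12, 4+10, 6+8, …, 11+2, 12+0) = 14
One optimal cutting: 1 + 1 + 1 + 1 + 1 + 1 + 1 → €2 + €2 + €2 + €2 + €2 + €2 + €2 = €14.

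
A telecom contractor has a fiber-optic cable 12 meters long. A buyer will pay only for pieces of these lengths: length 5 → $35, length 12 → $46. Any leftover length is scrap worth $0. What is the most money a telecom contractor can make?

Build f[k] bottom-up: f[k] = max over allowed piece i of (p[i] + f[k−i]).
f[1] = 0
f[2] = 0
f[3] = 0
f[4] = 0
f[5] = 35
f[6] = 35
f[7] = 35
f[8] = 35
f[9] = 35
f[10] = 70  (first piece 5, then f[5]=35)
f[11] = 70
f[12] = max(35+35, 46+0) = 70
One optimal cutting: pieces 5 + 5 with 2 meters of scrap → $70.

70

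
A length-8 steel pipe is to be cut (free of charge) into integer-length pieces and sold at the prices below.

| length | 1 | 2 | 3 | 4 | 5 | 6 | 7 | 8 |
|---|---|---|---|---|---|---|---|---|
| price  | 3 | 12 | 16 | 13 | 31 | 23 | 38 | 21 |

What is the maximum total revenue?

48

Build r[k] bottom-up: r[k] = max over allowed piece i of (p[i] + r[k−i]).
r[1] = 3
r[2] = max(3+3, 12+0) = 12
r[3] = max(3+12, 12+3, 16+0) = 16
r[4] = max(3+16, 12+12, 16+3, 13+0) = 24
r[5] = max(3+24, 12+16, 16+12, 13+3, 31+0) = 31
r[6] = max(3+31, 12+24, 16+16, 13+12, 31+3, 23+0) = 36
r[7] = max(3+36, 12+31, 16+24, …, 23+3, 38+0) = 43
r[8] = max(3+43, 12+36, 16+31, …, 38+3, 21+0) = 48
One optimal cutting: 2 + 2 + 2 + 2 → $12 + $12 + $12 + $12 = $48.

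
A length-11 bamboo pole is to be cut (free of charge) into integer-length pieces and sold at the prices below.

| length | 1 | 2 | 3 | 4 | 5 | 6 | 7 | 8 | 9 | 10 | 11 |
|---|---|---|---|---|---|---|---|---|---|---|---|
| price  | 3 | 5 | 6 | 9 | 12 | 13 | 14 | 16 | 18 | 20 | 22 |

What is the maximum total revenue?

33

Consider every possible first cut. best[k] is the best of p[i]+best[k−i] over all sellable i≤k.
best[1] = 3
best[2] = 6  (first piece 1, then best[1]=3)
best[3] = 9  (first piece 1, then best[2]=6)
best[4] = 12  (first piece 1, then best[3]=9)
best[5] = 15  (first piece 1, then best[4]=12)
best[6] = 18  (first piece 1, then best[5]=15)
best[7] = 21  (first piece 1, then best[6]=18)
best[8] = 24  (first piece 1, then best[7]=21)
best[9] = 27  (first piece 1, then best[8]=24)
best[10] = 30  (first piece 1, then best[9]=27)
best[11] = 33  (first piece 1, then best[10]=30)
One optimal cutting: 1 + 1 + 1 + 1 + 1 + 1 + 1 + 1 + 1 + 1 + 1 → $3 + $3 + $3 + $3 + $3 + $3 + $3 + $3 + $3 + $3 + $3 = $33.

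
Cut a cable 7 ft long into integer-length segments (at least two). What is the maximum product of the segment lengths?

Define m[k] = max over 1≤i<k of i · max(k−i, m[k−i]); the inner max lets the remainder stay uncut if that's better.
m[2] = 1·max(1,0) = 1·1 = 1
m[3] = 1·max(2,1) = 1·2 = 2
m[4] = 2·max(2,1) = 2·2 = 4
m[5] = 2·max(3,2) = 2·3 = 6
m[6] = 3·max(3,2) = 3·3 = 9
m[7] = 2·max(5,6) = 2·6 = 12
One optimal split: 3 + 2 + 2; product 3·2·2 = 12.

12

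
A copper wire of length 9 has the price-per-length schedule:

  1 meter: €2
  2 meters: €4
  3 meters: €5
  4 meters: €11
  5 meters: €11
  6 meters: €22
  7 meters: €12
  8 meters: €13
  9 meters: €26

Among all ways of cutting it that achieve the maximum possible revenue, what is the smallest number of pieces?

Consider every possible first cut. r[k] is the best of p[i]+r[k−i] over all sellable i≤k.
r[1] = 2
r[2] = 4  (first piece 1, then r[1]=2)
r[3] = 6  (first piece 1, then r[2]=4)
r[4] = 11
r[5] = 13  (first piece 1, then r[4]=11)
r[6] = 22
r[7] = 24  (first piece 1, then r[6]=22)
r[8] = 26  (first piece 1, then r[7]=24)
r[9] = 28  (first piece 1, then r[8]=26)
Maximum revenue is €28.
Now minimize piece count subject to staying optimal: for each k, pieces[k] = 1 + min over i with p[i]+r[k−i]=r[k] of pieces[k−i].
pieces[6] = 1
pieces[7] = 2
pieces[8] = 2
pieces[9] = 3

3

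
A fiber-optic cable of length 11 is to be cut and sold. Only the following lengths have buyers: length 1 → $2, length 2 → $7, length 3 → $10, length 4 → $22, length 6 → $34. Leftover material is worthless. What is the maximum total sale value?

Consider every possible first cut. best[k] is the best of p[i]+best[k−i] over all sellable i≤k.
best[1] = 2
best[2] = max(2+2, 7+0) = 7
best[3] = max(2+7, 7+2, 10+0) = 10
best[4] = max(2+10, 7+7, 10+2, 22+0) = 22
best[5] = max(2+22, 7+10, 10+7, 22+2) = 24
best[6] = max(2+24, 7+22, 10+10, 22+7, 34+0) = 34
best[7] = max(2+34, 7+24, 10+22, 22+10, 34+2) = 36
best[8] = max(2+36, 7+34, 10+24, 22+22, 34+7) = 44
best[9] = max(2+44, 7+36, 10+34, 22+24, 34+10) = 46
best[10] = max(2+46, 7+44, 10+36, 22+34, 34+22) = 56
best[11] = max(2+56, 7+46, 10+44, 22+36, 34+24) = 58
One optimal cutting: 6 + 4 + 1 → $58.

58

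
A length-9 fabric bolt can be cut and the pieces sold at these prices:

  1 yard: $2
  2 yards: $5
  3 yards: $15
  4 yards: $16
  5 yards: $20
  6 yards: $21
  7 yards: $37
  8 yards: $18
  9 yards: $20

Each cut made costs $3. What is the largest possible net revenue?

Build v[k] bottom-up: v[k] = max over allowed piece i of (p[i] + v[k−i]) − 3 per cut.
v[1] = 2
v[2] = 5
v[3] = 15
v[4] = 16
v[5] = 20
v[6] = 27  (first piece 3, then v[3]=15)
v[7] = 37
v[8] = 36  (first piece 1, then v[7]=37)
v[9] = 39  (first piece 2, then v[7]=37)
One optimal plan: pieces 7 + 2 (1 cut) → $42 − $3 = $39.

39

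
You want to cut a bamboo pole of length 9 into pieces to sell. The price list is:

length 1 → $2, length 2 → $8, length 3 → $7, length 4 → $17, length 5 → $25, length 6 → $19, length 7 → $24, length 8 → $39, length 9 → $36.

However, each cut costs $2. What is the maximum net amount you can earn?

40

Let net[k] be the best obtainable value from length k. For each k, try every first piece i and keep the best of price[i] + net[k−i] minus the 2 cut fee when i<k.
net[1] = 2
net[2] = 8
net[3] = 8  (first piece 1, then net[2]=8)
net[4] = 17
net[5] = 25
net[6] = 25  (first piece 1, then net[5]=25)
net[7] = 31  (first piece 2, then net[5]=25)
net[8] = 39
net[9] = 40  (first piece 4, then net[5]=25)
One optimal plan: pieces 5 + 4 (1 cut) → $42 − $2 = $40.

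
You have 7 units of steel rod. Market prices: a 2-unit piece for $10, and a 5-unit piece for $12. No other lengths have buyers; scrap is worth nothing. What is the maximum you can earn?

30

Let r[k] be the best obtainable value from length k. For each k, try every first piece i and keep the best of price[i] + r[k−i].
r[1] = 0
r[2] = 10
r[3] = 10
r[4] = 20  (first piece 2, then r[2]=10)
r[5] = 20
r[6] = 30  (first piece 2, then r[4]=20)
r[7] = 30
One optimal cutting: pieces 2 + 2 + 2 with 1 unit of scrap → $30.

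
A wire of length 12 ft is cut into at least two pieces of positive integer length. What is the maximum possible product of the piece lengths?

81

Fill P[k] for k=2..12: at each k try every first piece i and multiply by the better of (k−i) uncut or P[k−i].
Small cases: P[2]=1, P[3]=2, P[4]=4, P[5]=6, P[6]=9.
P[7] = 2·max(5,6) = 2·6 = 12
P[8] = 2·max(6,9) = 2·9 = 18
P[9] = 3·max(6,9) = 3·9 = 27
P[10] = 2·max(8,18) = 2·18 = 36
P[11] = 2·max(9,27) = 2·27 = 54
P[12] = 3·max(9,27) = 3·27 = 81
One optimal split: 3 + 3 + 3 + 3; product 3·3·3·3 = 81.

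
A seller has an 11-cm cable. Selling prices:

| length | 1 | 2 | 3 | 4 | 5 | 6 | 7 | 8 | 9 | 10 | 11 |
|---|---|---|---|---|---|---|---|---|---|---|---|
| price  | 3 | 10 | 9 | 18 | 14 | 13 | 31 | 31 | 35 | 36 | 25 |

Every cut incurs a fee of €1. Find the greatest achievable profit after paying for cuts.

49

Let v[k] be the best obtainable value from length k. For each k, try every first piece i and keep the best of price[i] + v[k−i] minus the 1 cut fee when i<k.
v[1] = 3
v[2] = max(3+3-1, 10+0) = 10
v[3] = max(3+10-1, 10+3-1, 9+0) = 12
v[4] = max(3+12-1, 10+10-1, 9+3-1, 18+0) = 19
v[5] = max(3+19-1, 10+12-1, 9+10-1, 18+3-1, 14+0) = 21
v[6] = max(3+21-1, 10+19-1, 9+12-1, 18+10-1, 14+3-1, 13+0) = 28
v[7] = max(3+28-1, 10+21-1, 9+19-1, …, 13+3-1, 31+0) = 31
v[8] = max(3+31-1, 10+28-1, 9+21-1, …, 31+3-1, 31+0) = 37
v[9] = max(3+37-1, 10+31-1, 9+28-1, …, 31+3-1, 35+0) = 40
v[10] = max(3+40-1, 10+37-1, 9+31-1, …, 35+3-1, 36+0) = 46
v[11] = max(3+46-1, 10+40-1, 9+37-1, …, 36+3-1, 25+0) = 49
One optimal plan: pieces 7 + 2 + 2 (2 cuts) → €51 − €2 = €49.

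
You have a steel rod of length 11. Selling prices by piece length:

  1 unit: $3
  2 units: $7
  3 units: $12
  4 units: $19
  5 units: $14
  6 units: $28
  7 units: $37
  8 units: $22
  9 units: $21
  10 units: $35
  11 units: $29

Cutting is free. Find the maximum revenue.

Let R[k] be the best obtainable value from length k. For each k, try every first piece i and keep the best of price[i] + R[k−i].
R[1] = 3
R[2] = max(3+3, 7+0) = 7
R[3] = max(3+7, 7+3, 12+0) = 12
R[4] = max(3+12, 7+7, 12+3, 19+0) = 19
R[5] = max(3+19, 7+12, 12+7, 19+3, 14+0) = 22
R[6] = max(3+22, 7+19, 12+12, 19+7, 14+3, 28+0) = 28
R[7] = max(3+28, 7+22, 12+19, …, 28+3, 37+0) = 37
R[8] = max(3+37, 7+28, 12+22, …, 37+3, 22+0) = 40
R[9] = max(3+40, 7+37, 12+28, …, 22+3, 21+0) = 44
R[10] = max(3+44, 7+40, 12+37, …, 21+3, 35+0) = 49
R[11] = max(3+49, 7+44, 12+40, …, 35+3, 29+0) = 56
One optimal cutting: 7 + 4 → $37 + $19 = $56.

56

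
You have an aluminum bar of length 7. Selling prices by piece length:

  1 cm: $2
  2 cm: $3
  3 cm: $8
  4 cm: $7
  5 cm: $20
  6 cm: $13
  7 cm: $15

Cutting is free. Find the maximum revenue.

24

Build best[k] bottom-up: best[k] = max over allowed piece i of (p[i] + best[k−i]).
best[1] = 2
best[2] = 4  (first piece 1, then best[1]=2)
best[3] = 8
best[4] = 10  (first piece 1, then best[3]=8)
best[5] = 20
best[6] = 22  (first piece 1, then best[5]=20)
best[7] = 24  (first piece 1, then best[6]=22)
One optimal cutting: 5 + 1 + 1 → $20 + $2 + $2 = $24.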